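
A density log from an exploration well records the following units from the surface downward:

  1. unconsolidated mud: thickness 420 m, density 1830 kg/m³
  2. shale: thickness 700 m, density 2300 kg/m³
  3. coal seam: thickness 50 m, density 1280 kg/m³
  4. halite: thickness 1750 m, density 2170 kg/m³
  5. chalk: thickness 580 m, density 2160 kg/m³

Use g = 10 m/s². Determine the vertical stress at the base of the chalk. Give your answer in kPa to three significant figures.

unconsolidated mud: 1830 kg/m³ × 10 m/s² × 420 m = 7.686×10^6 Pa = 7686 kPa
shale: 2300 kg/m³ × 10 m/s² × 700 m = 1.610×10^7 Pa = 16100 kPa
coal seam: 1280 kg/m³ × 10 m/s² × 50 m = 6.400×10^5 Pa = 640.0 kPa
halite: 2170 kg/m³ × 10 m/s² × 1750 m = 3.797×10^7 Pa = 37975 kPa
chalk: 2160 kg/m³ × 10 m/s² × 580 m = 1.253×10^7 Pa = 12528 kPa
Total = 7686 + 16100 + 640.0 + 37975 + 12528 = 74929 kPa

74900 kPa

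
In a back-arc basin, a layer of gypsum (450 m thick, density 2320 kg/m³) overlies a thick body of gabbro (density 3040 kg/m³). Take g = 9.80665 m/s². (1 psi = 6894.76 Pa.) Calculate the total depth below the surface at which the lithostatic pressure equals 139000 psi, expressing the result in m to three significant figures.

Pressure at base of upper layers: 2320×9.80665×450 = 1.024×10^7 Pa = 1485 psi
Remaining pressure to be supplied by gabbro: 9.584×10^8 − 1.024×10^7 = 9.481×10^8 Pa
Additional depth in gabbro = 9.481×10^8 Pa / (3040 kg/m³ × 9.80665 m/s²) = 31804 m
Total depth = 450 m + 31804 m = 32254 m

32300 m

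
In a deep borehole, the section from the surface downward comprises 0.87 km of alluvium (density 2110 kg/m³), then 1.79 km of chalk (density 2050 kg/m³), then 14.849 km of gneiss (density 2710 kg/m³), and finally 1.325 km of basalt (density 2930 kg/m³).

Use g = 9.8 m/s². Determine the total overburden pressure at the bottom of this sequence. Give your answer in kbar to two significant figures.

4.9 kbar

alluvium: 2110 kg/m³ × 9.8 m/s² × 870 m = 1.799×10^7 Pa = 0.1799 kbar
chalk: 2050 kg/m³ × 9.8 m/s² × 1790 m = 3.596×10^7 Pa = 0.3596 kbar
gneiss: 2710 kg/m³ × 9.8 m/s² × 14849 m = 3.944×10^8 Pa = 3.944 kbar
basalt: 2930 kg/m³ × 9.8 m/s² × 1325 m = 3.805×10^7 Pa = 0.3805 kbar
Total = 0.1799 + 0.3596 + 3.944 + 0.3805 = 4.8636 kbar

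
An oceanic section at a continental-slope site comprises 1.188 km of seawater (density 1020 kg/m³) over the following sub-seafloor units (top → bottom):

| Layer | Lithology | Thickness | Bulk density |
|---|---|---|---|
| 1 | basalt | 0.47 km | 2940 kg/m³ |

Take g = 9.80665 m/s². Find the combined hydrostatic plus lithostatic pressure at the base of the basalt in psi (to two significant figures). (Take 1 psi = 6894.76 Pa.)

3700 psi

seawater: 1020 kg/m³ × 9.80665 m/s² × 1188 m = 1.188×10^7 Pa = 1724 psi
basalt: 2940 kg/m³ × 9.80665 m/s² × 470 m = 1.355×10^7 Pa = 1965 psi
Total = 1724 + 1965 = 3688.9 psi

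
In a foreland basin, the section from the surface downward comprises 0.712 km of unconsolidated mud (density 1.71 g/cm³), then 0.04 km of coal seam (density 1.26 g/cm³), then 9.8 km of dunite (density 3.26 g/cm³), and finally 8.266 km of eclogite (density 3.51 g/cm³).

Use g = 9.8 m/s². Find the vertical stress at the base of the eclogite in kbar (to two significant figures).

unconsolidated mud: 1710 kg/m³ × 9.8 m/s² × 712 m = 1.193×10^7 Pa = 0.1193 kbar
coal seam: 1260 kg/m³ × 9.8 m/s² × 40 m = 4.939×10^5 Pa = 4.939×10^-3 kbar
dunite: 3260 kg/m³ × 9.8 m/s² × 9800 m = 3.131×10^8 Pa = 3.131 kbar
eclogite: 3510 kg/m³ × 9.8 m/s² × 8266 m = 2.843×10^8 Pa = 2.843 kbar
Total = 0.1193 + 4.939×10^-3 + 3.131 + 2.843 = 6.0985 kbar

6.1 kbar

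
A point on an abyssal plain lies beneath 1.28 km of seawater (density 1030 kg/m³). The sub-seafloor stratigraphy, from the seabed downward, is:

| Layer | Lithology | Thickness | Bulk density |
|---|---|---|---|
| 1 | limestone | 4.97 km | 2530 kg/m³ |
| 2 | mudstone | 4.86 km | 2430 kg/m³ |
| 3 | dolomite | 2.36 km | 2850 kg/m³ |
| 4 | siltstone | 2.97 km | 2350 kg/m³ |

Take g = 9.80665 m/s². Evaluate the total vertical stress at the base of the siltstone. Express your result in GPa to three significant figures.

seawater: 1030 kg/m³ × 9.80665 m/s² × 1280 m = 1.293×10^7 Pa = 0.01293 GPa
limestone: 2530 kg/m³ × 9.80665 m/s² × 4970 m = 1.233×10^8 Pa = 0.1233 GPa
mudstone: 2430 kg/m³ × 9.80665 m/s² × 4860 m = 1.158×10^8 Pa = 0.1158 GPa
dolomite: 2850 kg/m³ × 9.80665 m/s² × 2360 m = 6.596×10^7 Pa = 0.06596 GPa
siltstone: 2350 kg/m³ × 9.80665 m/s² × 2970 m = 6.845×10^7 Pa = 0.06845 GPa
Total = 0.01293 + 0.1233 + 0.1158 + 0.06596 + 0.06845 = 0.38646 GPa

0.386 GPa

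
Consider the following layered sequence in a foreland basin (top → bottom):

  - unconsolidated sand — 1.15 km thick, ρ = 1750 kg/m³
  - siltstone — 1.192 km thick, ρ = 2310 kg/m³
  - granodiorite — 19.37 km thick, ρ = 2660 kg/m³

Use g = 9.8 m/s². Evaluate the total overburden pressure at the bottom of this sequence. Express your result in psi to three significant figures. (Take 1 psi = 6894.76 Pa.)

80000 psi

unconsolidated sand: 1750 kg/m³ × 9.8 m/s² × 1150 m = 1.972×10^7 Pa = 2861 psi
siltstone: 2310 kg/m³ × 9.8 m/s² × 1192 m = 2.698×10^7 Pa = 3914 psi
granodiorite: 2660 kg/m³ × 9.8 m/s² × 19370 m = 5.049×10^8 Pa = 73235 psi
Total = 2861 + 3914 + 73235 = 80009 psi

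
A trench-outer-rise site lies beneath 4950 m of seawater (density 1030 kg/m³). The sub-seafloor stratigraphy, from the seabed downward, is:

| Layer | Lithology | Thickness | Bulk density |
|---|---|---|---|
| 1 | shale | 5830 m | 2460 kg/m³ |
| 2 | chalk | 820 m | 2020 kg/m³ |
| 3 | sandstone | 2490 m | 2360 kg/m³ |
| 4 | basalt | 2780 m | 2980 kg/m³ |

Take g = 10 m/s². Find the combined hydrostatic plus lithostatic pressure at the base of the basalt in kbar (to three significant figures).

seawater: 1030 kg/m³ × 10 m/s² × 4950 m = 5.098×10^7 Pa = 0.5099 kbar
shale: 2460 kg/m³ × 10 m/s² × 5830 m = 1.434×10^8 Pa = 1.434 kbar
chalk: 2020 kg/m³ × 10 m/s² × 820 m = 1.656×10^7 Pa = 0.1656 kbar
sandstone: 2360 kg/m³ × 10 m/s² × 2490 m = 5.876×10^7 Pa = 0.5876 kbar
basalt: 2980 kg/m³ × 10 m/s² × 2780 m = 8.284×10^7 Pa = 0.8284 kbar
Total = 0.5099 + 1.434 + 0.1656 + 0.5876 + 0.8284 = 3.5258 kbar

3.53 kbar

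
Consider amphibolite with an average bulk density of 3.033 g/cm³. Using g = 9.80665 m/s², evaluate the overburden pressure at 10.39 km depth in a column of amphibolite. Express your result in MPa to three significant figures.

amphibolite: 3033 kg/m³ × 9.80665 m/s² × 10390 m = 3.090×10^8 Pa = 309.0 MPa

309 MPa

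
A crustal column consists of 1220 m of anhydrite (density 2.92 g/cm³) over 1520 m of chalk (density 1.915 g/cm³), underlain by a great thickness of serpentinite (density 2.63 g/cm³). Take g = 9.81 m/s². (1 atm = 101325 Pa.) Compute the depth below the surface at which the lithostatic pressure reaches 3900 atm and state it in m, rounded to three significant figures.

15600 m

Pressure at base of upper layers: 2920×9.81×1220 + 1915×9.81×1520 = 6.350×10^7 Pa = 626.7 atm
Remaining pressure to be supplied by serpentinite: 3.952×10^8 − 6.350×10^7 = 3.317×10^8 Pa
Additional depth in serpentinite = 3.317×10^8 Pa / (2630 kg/m³ × 9.81 m/s²) = 12855 m
Total depth = 2740 m + 12855 m = 15595 m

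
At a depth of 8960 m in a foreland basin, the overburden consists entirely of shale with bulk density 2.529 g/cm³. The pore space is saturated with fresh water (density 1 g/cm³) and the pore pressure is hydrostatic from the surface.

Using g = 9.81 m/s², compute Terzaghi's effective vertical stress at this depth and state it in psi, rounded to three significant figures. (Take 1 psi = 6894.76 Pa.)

Overburden (lithostatic) stress σ_v:
shale: 2529 kg/m³ × 9.81 m/s² × 8960 m = 2.223×10^8 Pa = 222.3 MPa
Pore pressure P_p = 1000 kg/m³ × 9.81 m/s² × 8960 m = 8.790×10^7 Pa = 87.90 MPa
Effective stress σ' = σ_v − P_p = 222.3 − 87.90 = 134.40 MPa = 19492 psi

19500 psi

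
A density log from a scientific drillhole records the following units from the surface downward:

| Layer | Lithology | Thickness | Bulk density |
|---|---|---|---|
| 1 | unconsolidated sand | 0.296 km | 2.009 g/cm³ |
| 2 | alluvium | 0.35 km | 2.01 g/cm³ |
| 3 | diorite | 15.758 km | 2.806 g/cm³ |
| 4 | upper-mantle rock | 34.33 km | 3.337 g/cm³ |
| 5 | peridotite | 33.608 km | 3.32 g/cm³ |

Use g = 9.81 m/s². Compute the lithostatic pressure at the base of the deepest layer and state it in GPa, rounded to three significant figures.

2.66 GPa

unconsolidated sand: 2009 kg/m³ × 9.81 m/s² × 296 m = 5.834×10^6 Pa = 5.834×10^-3 GPa
alluvium: 2010 kg/m³ × 9.81 m/s² × 350 m = 6.901×10^6 Pa = 6.901×10^-3 GPa
diorite: 2806 kg/m³ × 9.81 m/s² × 15758 m = 4.338×10^8 Pa = 0.4338 GPa
upper-mantle rock: 3337 kg/m³ × 9.81 m/s² × 34330 m = 1.124×10^9 Pa = 1.124 GPa
peridotite: 3320 kg/m³ × 9.81 m/s² × 33608 m = 1.095×10^9 Pa = 1.095 GPa
Total = 5.834×10^-3 + 6.901×10^-3 + 0.4338 + 1.124 + 1.095 = 2.6649 GPa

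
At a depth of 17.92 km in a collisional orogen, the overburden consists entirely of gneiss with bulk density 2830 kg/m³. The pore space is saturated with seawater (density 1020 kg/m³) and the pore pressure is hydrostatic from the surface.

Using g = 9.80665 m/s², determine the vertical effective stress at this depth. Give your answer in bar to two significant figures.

Overburden (lithostatic) stress σ_v:
gneiss: 2830 kg/m³ × 9.80665 m/s² × 17920 m = 4.973×10^8 Pa = 497.3 MPa
Pore pressure P_p = 1020 kg/m³ × 9.80665 m/s² × 17920 m = 1.792×10^8 Pa = 179.2 MPa
Effective stress σ' = σ_v − P_p = 497.3 − 179.2 = 318.08 MPa = 3180.8 bar

3200 bar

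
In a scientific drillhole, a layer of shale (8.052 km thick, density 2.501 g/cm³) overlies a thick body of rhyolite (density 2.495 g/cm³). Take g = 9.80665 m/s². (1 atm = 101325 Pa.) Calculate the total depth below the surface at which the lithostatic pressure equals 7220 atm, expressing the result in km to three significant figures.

Pressure at base of upper layers: 2501×9.80665×8052 = 1.975×10^8 Pa = 1949 atm
Remaining pressure to be supplied by rhyolite: 7.316×10^8 − 1.975×10^8 = 5.341×10^8 Pa
Additional depth in rhyolite = 5.341×10^8 Pa / (2495 kg/m³ × 9.80665 m/s²) = 21828 m
Total depth = 8052 m + 21828 m = 29880 m
= 29.880 km

29.9 km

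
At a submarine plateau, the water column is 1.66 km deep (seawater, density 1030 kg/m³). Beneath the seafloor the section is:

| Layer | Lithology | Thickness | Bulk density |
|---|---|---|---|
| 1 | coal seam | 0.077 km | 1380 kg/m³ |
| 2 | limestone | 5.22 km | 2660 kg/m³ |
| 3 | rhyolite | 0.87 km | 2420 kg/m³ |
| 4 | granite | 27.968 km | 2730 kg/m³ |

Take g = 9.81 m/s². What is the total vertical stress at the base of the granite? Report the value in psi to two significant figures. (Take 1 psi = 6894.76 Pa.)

130000 psi

seawater: 1030 kg/m³ × 9.81 m/s² × 1660 m = 1.677×10^7 Pa = 2433 psi
coal seam: 1380 kg/m³ × 9.81 m/s² × 77 m = 1.042×10^6 Pa = 151.2 psi
limestone: 2660 kg/m³ × 9.81 m/s² × 5220 m = 1.362×10^8 Pa = 19756 psi
rhyolite: 2420 kg/m³ × 9.81 m/s² × 870 m = 2.065×10^7 Pa = 2996 psi
granite: 2730 kg/m³ × 9.81 m/s² × 27968 m = 7.490×10^8 Pa = 1.086×10^5 psi
Total = 2433 + 151.2 + 19756 + 2996 + 1.086×10^5 = 1.3397×10^5 psi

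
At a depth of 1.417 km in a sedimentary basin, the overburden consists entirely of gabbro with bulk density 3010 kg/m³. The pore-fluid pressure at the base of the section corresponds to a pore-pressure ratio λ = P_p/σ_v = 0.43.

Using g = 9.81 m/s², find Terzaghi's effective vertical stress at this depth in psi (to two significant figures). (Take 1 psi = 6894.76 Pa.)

Overburden (lithostatic) stress σ_v:
gabbro: 3010 kg/m³ × 9.81 m/s² × 1417 m = 4.184×10^7 Pa = 41.84 MPa
Pore pressure P_p = λ·σ_v = 0.43 × 41.84 MPa = 17.99 MPa
Effective stress σ' = σ_v − P_p = 41.84 − 17.99 = 23.850 MPa = 3459.1 psi

3500 psi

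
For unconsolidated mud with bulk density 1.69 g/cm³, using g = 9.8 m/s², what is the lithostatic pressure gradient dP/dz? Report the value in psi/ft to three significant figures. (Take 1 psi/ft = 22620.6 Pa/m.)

dP/dz = ρg = 1690 kg/m³ × 9.8 m/s² = 16562 Pa/m
= 16562 Pa/m × (1 psi/ft / 22621 Pa/m) = 0.73216 psi/ft

0.732 psi/ft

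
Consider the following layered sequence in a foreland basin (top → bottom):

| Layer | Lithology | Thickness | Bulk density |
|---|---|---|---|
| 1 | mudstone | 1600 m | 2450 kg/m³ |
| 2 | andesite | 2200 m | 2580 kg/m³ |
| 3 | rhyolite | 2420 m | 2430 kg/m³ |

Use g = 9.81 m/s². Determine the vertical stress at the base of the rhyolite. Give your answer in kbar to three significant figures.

1.52 kbar

mudstone: 2450 kg/m³ × 9.81 m/s² × 1600 m = 3.846×10^7 Pa = 0.3846 kbar
andesite: 2580 kg/m³ × 9.81 m/s² × 2200 m = 5.568×10^7 Pa = 0.5568 kbar
rhyolite: 2430 kg/m³ × 9.81 m/s² × 2420 m = 5.769×10^7 Pa = 0.5769 kbar
Total = 0.3846 + 0.5568 + 0.5769 = 1.5183 kbar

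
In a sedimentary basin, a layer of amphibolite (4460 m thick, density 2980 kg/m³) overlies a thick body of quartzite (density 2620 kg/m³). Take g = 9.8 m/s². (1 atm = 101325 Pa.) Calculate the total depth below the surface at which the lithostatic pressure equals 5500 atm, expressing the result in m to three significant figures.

21100 m

Pressure at base of upper layers: 2980×9.8×4460 = 1.302×10^8 Pa = 1285 atm
Remaining pressure to be supplied by quartzite: 5.573×10^8 − 1.302×10^8 = 4.270×10^8 Pa
Additional depth in quartzite = 4.270×10^8 Pa / (2620 kg/m³ × 9.8 m/s²) = 16632 m
Total depth = 4460 m + 16632 m = 21092 m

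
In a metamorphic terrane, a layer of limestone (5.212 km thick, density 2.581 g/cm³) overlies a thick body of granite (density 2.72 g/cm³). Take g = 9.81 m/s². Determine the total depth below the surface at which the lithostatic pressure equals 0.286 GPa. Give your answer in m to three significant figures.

Pressure at base of upper layers: 2581×9.81×5212 = 1.320×10^8 Pa = 0.1320 GPa
Remaining pressure to be supplied by granite: 2.860×10^8 − 1.320×10^8 = 1.540×10^8 Pa
Additional depth in granite = 1.540×10^8 Pa / (2720 kg/m³ × 9.81 m/s²) = 5772.7 m
Total depth = 5212 m + 5772.7 m = 10985 m

11000 m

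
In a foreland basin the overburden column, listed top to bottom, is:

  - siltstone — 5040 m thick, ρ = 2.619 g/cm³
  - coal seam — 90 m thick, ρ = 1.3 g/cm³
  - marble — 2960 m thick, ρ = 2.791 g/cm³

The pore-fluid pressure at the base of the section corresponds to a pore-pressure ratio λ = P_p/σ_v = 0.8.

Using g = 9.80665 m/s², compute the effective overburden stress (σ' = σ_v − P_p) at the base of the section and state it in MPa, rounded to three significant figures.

Overburden (lithostatic) stress σ_v:
siltstone: 2619 kg/m³ × 9.80665 m/s² × 5040 m = 1.294×10^8 Pa = 129.4 MPa
coal seam: 1300 kg/m³ × 9.80665 m/s² × 90 m = 1.147×10^6 Pa = 1.147 MPa
marble: 2791 kg/m³ × 9.80665 m/s² × 2960 m = 8.102×10^7 Pa = 81.02 MPa
Total = 129.4 + 1.147 + 81.02 = 211.61 MPa
Pore pressure P_p = λ·σ_v = 0.8 × 211.6 MPa = 169.3 MPa
Effective stress σ' = σ_v − P_p = 211.6 − 169.3 = 42.322 MPa

42.3 MPa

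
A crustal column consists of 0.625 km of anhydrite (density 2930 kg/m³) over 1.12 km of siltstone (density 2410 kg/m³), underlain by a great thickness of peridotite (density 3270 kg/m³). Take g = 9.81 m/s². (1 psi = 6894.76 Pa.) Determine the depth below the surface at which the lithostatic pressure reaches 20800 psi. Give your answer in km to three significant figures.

4.83 km

Pressure at base of upper layers: 2930×9.81×625 + 2410×9.81×1120 = 4.444×10^7 Pa = 6446 psi
Remaining pressure to be supplied by peridotite: 1.434×10^8 − 4.444×10^7 = 9.897×10^7 Pa
Additional depth in peridotite = 9.897×10^7 Pa / (3270 kg/m³ × 9.81 m/s²) = 3085.1 m
Total depth = 1745 m + 3085.1 m = 4830.1 m
= 4.8301 km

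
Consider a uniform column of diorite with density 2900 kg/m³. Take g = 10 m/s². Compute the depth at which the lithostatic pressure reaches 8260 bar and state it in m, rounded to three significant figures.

28500 m

h = P/(ρg) = 8260 bar / (2900 kg/m³ × 10 m/s²) = 8.260×10^8 Pa / 29000 Pa/m = 28483 m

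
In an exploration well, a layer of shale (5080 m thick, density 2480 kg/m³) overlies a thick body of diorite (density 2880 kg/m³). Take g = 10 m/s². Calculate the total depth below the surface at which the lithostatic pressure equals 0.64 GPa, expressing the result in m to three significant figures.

22900 m

Pressure at base of upper layers: 2480×10×5080 = 1.260×10^8 Pa = 0.1260 GPa
Remaining pressure to be supplied by diorite: 6.400×10^8 − 1.260×10^8 = 5.140×10^8 Pa
Additional depth in diorite = 5.140×10^8 Pa / (2880 kg/m³ × 10 m/s²) = 17848 m
Total depth = 5080 m + 17848 m = 22928 m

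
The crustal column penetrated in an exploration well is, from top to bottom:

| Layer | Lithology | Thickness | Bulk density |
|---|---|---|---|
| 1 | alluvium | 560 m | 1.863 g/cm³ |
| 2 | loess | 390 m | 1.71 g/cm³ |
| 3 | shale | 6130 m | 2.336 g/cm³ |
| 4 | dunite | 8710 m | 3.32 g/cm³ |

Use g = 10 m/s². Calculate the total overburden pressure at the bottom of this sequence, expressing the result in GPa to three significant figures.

0.449 GPa

alluvium: 1863 kg/m³ × 10 m/s² × 560 m = 1.043×10^7 Pa = 0.01043 GPa
loess: 1710 kg/m³ × 10 m/s² × 390 m = 6.669×10^6 Pa = 6.669×10^-3 GPa
shale: 2336 kg/m³ × 10 m/s² × 6130 m = 1.432×10^8 Pa = 0.1432 GPa
dunite: 3320 kg/m³ × 10 m/s² × 8710 m = 2.892×10^8 Pa = 0.2892 GPa
Total = 0.01043 + 6.669×10^-3 + 0.1432 + 0.2892 = 0.44947 GPa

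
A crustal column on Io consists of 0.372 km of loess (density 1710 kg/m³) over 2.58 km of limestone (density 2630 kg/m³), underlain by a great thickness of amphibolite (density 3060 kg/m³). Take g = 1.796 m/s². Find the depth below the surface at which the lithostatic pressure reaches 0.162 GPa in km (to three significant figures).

Pressure at base of upper layers: 1710×1.796×372 + 2630×1.796×2580 = 1.333×10^7 Pa = 0.01333 GPa
Remaining pressure to be supplied by amphibolite: 1.620×10^8 − 1.333×10^7 = 1.487×10^8 Pa
Additional depth in amphibolite = 1.487×10^8 Pa / (3060 kg/m³ × 1.796 m/s²) = 27052 m
Total depth = 2952 m + 27052 m = 30004 m
= 30.004 km

30.0 km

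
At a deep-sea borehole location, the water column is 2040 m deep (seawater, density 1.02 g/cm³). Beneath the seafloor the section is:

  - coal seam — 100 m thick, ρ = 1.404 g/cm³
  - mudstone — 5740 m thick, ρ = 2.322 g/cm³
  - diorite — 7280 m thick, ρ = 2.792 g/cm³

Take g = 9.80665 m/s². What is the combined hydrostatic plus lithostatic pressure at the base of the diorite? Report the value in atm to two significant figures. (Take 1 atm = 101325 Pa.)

3500 atm

seawater: 1020 kg/m³ × 9.80665 m/s² × 2040 m = 2.041×10^7 Pa = 201.4 atm
coal seam: 1404 kg/m³ × 9.80665 m/s² × 100 m = 1.377×10^6 Pa = 13.59 atm
mudstone: 2322 kg/m³ × 9.80665 m/s² × 5740 m = 1.307×10^8 Pa = 1290 atm
diorite: 2792 kg/m³ × 9.80665 m/s² × 7280 m = 1.993×10^8 Pa = 1967 atm
Total = 201.4 + 13.59 + 1290 + 1967 = 3472.2 atm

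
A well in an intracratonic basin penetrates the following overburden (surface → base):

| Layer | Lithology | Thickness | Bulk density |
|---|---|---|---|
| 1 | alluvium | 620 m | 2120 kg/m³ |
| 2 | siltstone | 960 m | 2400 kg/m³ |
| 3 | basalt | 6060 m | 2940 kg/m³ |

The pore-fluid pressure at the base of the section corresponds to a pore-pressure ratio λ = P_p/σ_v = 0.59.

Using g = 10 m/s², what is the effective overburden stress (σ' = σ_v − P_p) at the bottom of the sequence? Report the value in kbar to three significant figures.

Overburden (lithostatic) stress σ_v:
alluvium: 2120 kg/m³ × 10 m/s² × 620 m = 1.314×10^7 Pa = 13.14 MPa
siltstone: 2400 kg/m³ × 10 m/s² × 960 m = 2.304×10^7 Pa = 23.04 MPa
basalt: 2940 kg/m³ × 10 m/s² × 6060 m = 1.782×10^8 Pa = 178.2 MPa
Total = 13.14 + 23.04 + 178.2 = 214.35 MPa
Pore pressure P_p = λ·σ_v = 0.59 × 214.3 MPa = 126.5 MPa
Effective stress σ' = σ_v − P_p = 214.3 − 126.5 = 87.883 MPa = 0.87883 kbar

0.879 kbar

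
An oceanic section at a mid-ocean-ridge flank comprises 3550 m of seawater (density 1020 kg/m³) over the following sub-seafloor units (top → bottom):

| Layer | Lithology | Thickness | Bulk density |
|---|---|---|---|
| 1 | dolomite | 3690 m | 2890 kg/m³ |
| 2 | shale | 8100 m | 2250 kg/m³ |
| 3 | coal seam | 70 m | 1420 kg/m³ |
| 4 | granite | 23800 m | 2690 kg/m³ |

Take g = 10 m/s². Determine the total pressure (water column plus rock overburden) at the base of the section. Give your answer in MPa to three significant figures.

966 MPa

seawater: 1020 kg/m³ × 10 m/s² × 3550 m = 3.621×10^7 Pa = 36.21 MPa
dolomite: 2890 kg/m³ × 10 m/s² × 3690 m = 1.066×10^8 Pa = 106.6 MPa
shale: 2250 kg/m³ × 10 m/s² × 8100 m = 1.823×10^8 Pa = 182.2 MPa
coal seam: 1420 kg/m³ × 10 m/s² × 70 m = 9.940×10^5 Pa = 0.9940 MPa
granite: 2690 kg/m³ × 10 m/s² × 23800 m = 6.402×10^8 Pa = 640.2 MPa
Total = 36.21 + 106.6 + 182.2 + 0.9940 + 640.2 = 966.32 MPa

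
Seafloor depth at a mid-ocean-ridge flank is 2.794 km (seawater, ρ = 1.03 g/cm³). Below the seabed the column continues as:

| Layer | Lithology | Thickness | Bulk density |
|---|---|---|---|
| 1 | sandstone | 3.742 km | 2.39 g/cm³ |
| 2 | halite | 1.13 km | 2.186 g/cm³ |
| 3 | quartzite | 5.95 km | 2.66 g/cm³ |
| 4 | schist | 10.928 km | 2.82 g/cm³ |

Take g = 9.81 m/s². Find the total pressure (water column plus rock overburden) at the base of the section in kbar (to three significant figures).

5.98 kbar

seawater: 1030 kg/m³ × 9.81 m/s² × 2794 m = 2.823×10^7 Pa = 0.2823 kbar
sandstone: 2390 kg/m³ × 9.81 m/s² × 3742 m = 8.773×10^7 Pa = 0.8773 kbar
halite: 2186 kg/m³ × 9.81 m/s² × 1130 m = 2.423×10^7 Pa = 0.2423 kbar
quartzite: 2660 kg/m³ × 9.81 m/s² × 5950 m = 1.553×10^8 Pa = 1.553 kbar
schist: 2820 kg/m³ × 9.81 m/s² × 10928 m = 3.023×10^8 Pa = 3.023 kbar
Total = 0.2823 + 0.8773 + 0.2423 + 1.553 + 3.023 = 5.9778 kbar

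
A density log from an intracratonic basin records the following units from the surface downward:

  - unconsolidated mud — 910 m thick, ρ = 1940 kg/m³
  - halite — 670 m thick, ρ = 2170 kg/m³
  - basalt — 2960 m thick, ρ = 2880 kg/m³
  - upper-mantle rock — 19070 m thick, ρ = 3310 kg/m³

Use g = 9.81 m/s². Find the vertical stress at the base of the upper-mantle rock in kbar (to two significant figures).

unconsolidated mud: 1940 kg/m³ × 9.81 m/s² × 910 m = 1.732×10^7 Pa = 0.1732 kbar
halite: 2170 kg/m³ × 9.81 m/s² × 670 m = 1.426×10^7 Pa = 0.1426 kbar
basalt: 2880 kg/m³ × 9.81 m/s² × 2960 m = 8.363×10^7 Pa = 0.8363 kbar
upper-mantle rock: 3310 kg/m³ × 9.81 m/s² × 19070 m = 6.192×10^8 Pa = 6.192 kbar
Total = 0.1732 + 0.1426 + 0.8363 + 6.192 = 7.3443 kbar

7.3 kbar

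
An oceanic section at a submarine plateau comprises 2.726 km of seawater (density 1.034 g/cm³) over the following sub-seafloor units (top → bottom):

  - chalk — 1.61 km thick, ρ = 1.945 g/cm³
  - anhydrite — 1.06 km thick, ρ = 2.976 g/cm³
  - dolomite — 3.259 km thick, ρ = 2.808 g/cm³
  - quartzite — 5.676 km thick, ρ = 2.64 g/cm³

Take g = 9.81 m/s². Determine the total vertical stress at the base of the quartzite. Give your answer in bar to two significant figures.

seawater: 1034 kg/m³ × 9.81 m/s² × 2726 m = 2.765×10^7 Pa = 276.5 bar
chalk: 1945 kg/m³ × 9.81 m/s² × 1610 m = 3.072×10^7 Pa = 307.2 bar
anhydrite: 2976 kg/m³ × 9.81 m/s² × 1060 m = 3.095×10^7 Pa = 309.5 bar
dolomite: 2808 kg/m³ × 9.81 m/s² × 3259 m = 8.977×10^7 Pa = 897.7 bar
quartzite: 2640 kg/m³ × 9.81 m/s² × 5676 m = 1.470×10^8 Pa = 1470 bar
Total = 276.5 + 307.2 + 309.5 + 897.7 + 1470 = 3260.9 bar

3300 bar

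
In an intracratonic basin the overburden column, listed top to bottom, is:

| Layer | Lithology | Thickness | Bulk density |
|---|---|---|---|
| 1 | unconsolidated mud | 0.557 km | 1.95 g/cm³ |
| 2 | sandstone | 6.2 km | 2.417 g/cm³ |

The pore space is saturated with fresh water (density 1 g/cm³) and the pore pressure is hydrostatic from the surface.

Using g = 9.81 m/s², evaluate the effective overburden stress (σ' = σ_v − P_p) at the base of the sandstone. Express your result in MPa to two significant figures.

91 MPa

Overburden (lithostatic) stress σ_v:
unconsolidated mud: 1950 kg/m³ × 9.81 m/s² × 557 m = 1.066×10^7 Pa = 10.66 MPa
sandstone: 2417 kg/m³ × 9.81 m/s² × 6200 m = 1.470×10^8 Pa = 147.0 MPa
Total = 10.66 + 147.0 = 157.66 MPa
Pore pressure P_p = 1000 kg/m³ × 9.81 m/s² × 6757 m = 6.629×10^7 Pa = 66.29 MPa
Effective stress σ' = σ_v − P_p = 157.7 − 66.29 = 91.376 MPa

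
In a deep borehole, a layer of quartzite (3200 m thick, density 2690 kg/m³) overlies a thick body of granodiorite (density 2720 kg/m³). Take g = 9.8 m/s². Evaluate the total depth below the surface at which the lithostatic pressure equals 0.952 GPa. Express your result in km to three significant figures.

Pressure at base of upper layers: 2690×9.8×3200 = 8.436×10^7 Pa = 0.08436 GPa
Remaining pressure to be supplied by granodiorite: 9.520×10^8 − 8.436×10^7 = 8.676×10^8 Pa
Additional depth in granodiorite = 8.676×10^8 Pa / (2720 kg/m³ × 9.8 m/s²) = 32550 m
Total depth = 3200 m + 32550 m = 35750 m
= 35.750 km

35.7 km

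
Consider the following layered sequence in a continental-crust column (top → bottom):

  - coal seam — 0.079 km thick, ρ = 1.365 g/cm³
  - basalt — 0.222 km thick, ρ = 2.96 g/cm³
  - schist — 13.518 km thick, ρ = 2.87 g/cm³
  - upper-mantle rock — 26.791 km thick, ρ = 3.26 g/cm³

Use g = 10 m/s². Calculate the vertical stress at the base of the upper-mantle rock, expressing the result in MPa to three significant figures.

1270 MPa

coal seam: 1365 kg/m³ × 10 m/s² × 79 m = 1.078×10^6 Pa = 1.078 MPa
basalt: 2960 kg/m³ × 10 m/s² × 222 m = 6.571×10^6 Pa = 6.571 MPa
schist: 2870 kg/m³ × 10 m/s² × 13518 m = 3.880×10^8 Pa = 388.0 MPa
upper-mantle rock: 3260 kg/m³ × 10 m/s² × 26791 m = 8.734×10^8 Pa = 873.4 MPa
Total = 1.078 + 6.571 + 388.0 + 873.4 = 1269.0 MPa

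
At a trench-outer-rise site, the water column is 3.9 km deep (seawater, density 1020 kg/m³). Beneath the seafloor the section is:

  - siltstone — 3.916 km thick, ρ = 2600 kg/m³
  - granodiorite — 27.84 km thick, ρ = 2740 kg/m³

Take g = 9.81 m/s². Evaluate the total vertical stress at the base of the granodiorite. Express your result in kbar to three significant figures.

8.87 kbar

seawater: 1020 kg/m³ × 9.81 m/s² × 3900 m = 3.902×10^7 Pa = 0.3902 kbar
siltstone: 2600 kg/m³ × 9.81 m/s² × 3916 m = 9.988×10^7 Pa = 0.9988 kbar
granodiorite: 2740 kg/m³ × 9.81 m/s² × 27840 m = 7.483×10^8 Pa = 7.483 kbar
Total = 0.3902 + 0.9988 + 7.483 = 8.8723 kbar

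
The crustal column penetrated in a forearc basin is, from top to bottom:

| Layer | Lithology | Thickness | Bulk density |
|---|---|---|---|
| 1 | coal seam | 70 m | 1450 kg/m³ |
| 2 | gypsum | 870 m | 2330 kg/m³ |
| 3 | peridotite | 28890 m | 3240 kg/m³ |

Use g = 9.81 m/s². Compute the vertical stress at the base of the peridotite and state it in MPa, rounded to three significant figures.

coal seam: 1450 kg/m³ × 9.81 m/s² × 70 m = 9.957×10^5 Pa = 0.9957 MPa
gypsum: 2330 kg/m³ × 9.81 m/s² × 870 m = 1.989×10^7 Pa = 19.89 MPa
peridotite: 3240 kg/m³ × 9.81 m/s² × 28890 m = 9.183×10^8 Pa = 918.3 MPa
Total = 0.9957 + 19.89 + 918.3 = 939.13 MPa

939 MPa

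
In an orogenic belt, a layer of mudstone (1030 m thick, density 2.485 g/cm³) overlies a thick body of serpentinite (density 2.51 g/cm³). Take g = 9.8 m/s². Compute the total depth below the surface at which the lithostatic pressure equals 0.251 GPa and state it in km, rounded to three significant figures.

10.2 km

Pressure at base of upper layers: 2485×9.8×1030 = 2.508×10^7 Pa = 0.02508 GPa
Remaining pressure to be supplied by serpentinite: 2.510×10^8 − 2.508×10^7 = 2.259×10^8 Pa
Additional depth in serpentinite = 2.259×10^8 Pa / (2510 kg/m³ × 9.8 m/s²) = 9184.3 m
Total depth = 1030 m + 9184.3 m = 10214 m
= 10.214 km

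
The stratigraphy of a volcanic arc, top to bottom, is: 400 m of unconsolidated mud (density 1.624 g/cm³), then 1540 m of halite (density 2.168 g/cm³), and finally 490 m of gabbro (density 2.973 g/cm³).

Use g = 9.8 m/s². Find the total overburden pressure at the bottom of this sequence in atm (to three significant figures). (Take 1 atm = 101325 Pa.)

unconsolidated mud: 1624 kg/m³ × 9.8 m/s² × 400 m = 6.366×10^6 Pa = 62.83 atm
halite: 2168 kg/m³ × 9.8 m/s² × 1540 m = 3.272×10^7 Pa = 322.9 atm
gabbro: 2973 kg/m³ × 9.8 m/s² × 490 m = 1.428×10^7 Pa = 140.9 atm
Total = 62.83 + 322.9 + 140.9 = 526.64 atm

527 atm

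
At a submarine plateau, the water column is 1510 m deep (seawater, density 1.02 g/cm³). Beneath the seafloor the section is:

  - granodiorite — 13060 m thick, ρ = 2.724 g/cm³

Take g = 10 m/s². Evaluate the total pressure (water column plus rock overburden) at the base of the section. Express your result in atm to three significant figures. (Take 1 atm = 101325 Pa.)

seawater: 1020 kg/m³ × 10 m/s² × 1510 m = 1.540×10^7 Pa = 152.0 atm
granodiorite: 2724 kg/m³ × 10 m/s² × 13060 m = 3.558×10^8 Pa = 3511 atm
Total = 152.0 + 3511 = 3663.0 atm

3660 atm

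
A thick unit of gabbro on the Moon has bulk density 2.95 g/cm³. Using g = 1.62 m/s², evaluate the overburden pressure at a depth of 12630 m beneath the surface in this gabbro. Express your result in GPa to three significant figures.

0.0604 GPa

gabbro: 2950 kg/m³ × 1.62 m/s² × 12630 m = 6.036×10^7 Pa = 0.06036 GPa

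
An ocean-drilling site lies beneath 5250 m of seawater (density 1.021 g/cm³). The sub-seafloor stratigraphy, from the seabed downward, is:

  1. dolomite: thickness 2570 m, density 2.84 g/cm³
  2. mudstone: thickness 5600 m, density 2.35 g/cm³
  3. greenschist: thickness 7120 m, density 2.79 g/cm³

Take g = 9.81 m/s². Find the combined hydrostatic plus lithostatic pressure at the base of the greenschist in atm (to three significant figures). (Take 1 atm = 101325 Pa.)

4420 atm

seawater: 1021 kg/m³ × 9.81 m/s² × 5250 m = 5.258×10^7 Pa = 519.0 atm
dolomite: 2840 kg/m³ × 9.81 m/s² × 2570 m = 7.160×10^7 Pa = 706.6 atm
mudstone: 2350 kg/m³ × 9.81 m/s² × 5600 m = 1.291×10^8 Pa = 1274 atm
greenschist: 2790 kg/m³ × 9.81 m/s² × 7120 m = 1.949×10^8 Pa = 1923 atm
Total = 519.0 + 706.6 + 1274 + 1923 = 4423.0 atm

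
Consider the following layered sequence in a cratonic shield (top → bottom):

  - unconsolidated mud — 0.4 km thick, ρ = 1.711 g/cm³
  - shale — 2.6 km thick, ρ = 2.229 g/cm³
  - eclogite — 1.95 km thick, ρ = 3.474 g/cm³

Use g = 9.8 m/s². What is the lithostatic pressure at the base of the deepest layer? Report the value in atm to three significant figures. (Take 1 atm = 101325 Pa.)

1280 atm

unconsolidated mud: 1711 kg/m³ × 9.8 m/s² × 400 m = 6.707×10^6 Pa = 66.19 atm
shale: 2229 kg/m³ × 9.8 m/s² × 2600 m = 5.679×10^7 Pa = 560.5 atm
eclogite: 3474 kg/m³ × 9.8 m/s² × 1950 m = 6.639×10^7 Pa = 655.2 atm
Total = 66.19 + 560.5 + 655.2 = 1281.9 atm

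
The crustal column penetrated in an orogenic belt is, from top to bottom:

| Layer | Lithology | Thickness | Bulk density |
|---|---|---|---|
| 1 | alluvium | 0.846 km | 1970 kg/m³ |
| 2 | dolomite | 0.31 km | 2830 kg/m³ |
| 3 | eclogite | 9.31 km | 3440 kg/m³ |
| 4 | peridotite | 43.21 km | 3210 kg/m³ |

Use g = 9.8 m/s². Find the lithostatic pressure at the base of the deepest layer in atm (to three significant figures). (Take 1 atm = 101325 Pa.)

16800 atm

alluvium: 1970 kg/m³ × 9.8 m/s² × 846 m = 1.633×10^7 Pa = 161.2 atm
dolomite: 2830 kg/m³ × 9.8 m/s² × 310 m = 8.598×10^6 Pa = 84.85 atm
eclogite: 3440 kg/m³ × 9.8 m/s² × 9310 m = 3.139×10^8 Pa = 3098 atm
peridotite: 3210 kg/m³ × 9.8 m/s² × 43210 m = 1.359×10^9 Pa = 13415 atm
Total = 161.2 + 84.85 + 3098 + 13415 = 16759 atm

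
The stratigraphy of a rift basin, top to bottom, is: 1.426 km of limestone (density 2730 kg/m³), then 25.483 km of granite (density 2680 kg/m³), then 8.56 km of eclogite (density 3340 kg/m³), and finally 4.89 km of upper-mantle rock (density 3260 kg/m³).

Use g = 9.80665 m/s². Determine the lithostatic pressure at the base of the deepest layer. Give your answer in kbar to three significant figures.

11.4 kbar

limestone: 2730 kg/m³ × 9.80665 m/s² × 1426 m = 3.818×10^7 Pa = 0.3818 kbar
granite: 2680 kg/m³ × 9.80665 m/s² × 25483 m = 6.697×10^8 Pa = 6.697 kbar
eclogite: 3340 kg/m³ × 9.80665 m/s² × 8560 m = 2.804×10^8 Pa = 2.804 kbar
upper-mantle rock: 3260 kg/m³ × 9.80665 m/s² × 4890 m = 1.563×10^8 Pa = 1.563 kbar
Total = 0.3818 + 6.697 + 2.804 + 1.563 = 11.446 kbar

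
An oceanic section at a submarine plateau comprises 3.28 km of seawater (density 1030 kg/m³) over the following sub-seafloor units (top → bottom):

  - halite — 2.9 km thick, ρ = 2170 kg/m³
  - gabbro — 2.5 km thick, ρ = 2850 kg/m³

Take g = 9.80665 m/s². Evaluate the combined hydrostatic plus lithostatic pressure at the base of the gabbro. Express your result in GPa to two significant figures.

0.16 GPa

seawater: 1030 kg/m³ × 9.80665 m/s² × 3280 m = 3.313×10^7 Pa = 0.03313 GPa
halite: 2170 kg/m³ × 9.80665 m/s² × 2900 m = 6.171×10^7 Pa = 0.06171 GPa
gabbro: 2850 kg/m³ × 9.80665 m/s² × 2500 m = 6.987×10^7 Pa = 0.06987 GPa
Total = 0.03313 + 0.06171 + 0.06987 = 0.16472 GPa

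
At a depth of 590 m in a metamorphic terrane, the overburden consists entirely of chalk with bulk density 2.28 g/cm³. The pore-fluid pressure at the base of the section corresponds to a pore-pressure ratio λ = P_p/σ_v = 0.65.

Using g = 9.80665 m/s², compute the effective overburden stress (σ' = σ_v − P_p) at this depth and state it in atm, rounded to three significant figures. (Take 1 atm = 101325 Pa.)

Overburden (lithostatic) stress σ_v:
chalk: 2280 kg/m³ × 9.80665 m/s² × 590 m = 1.319×10^7 Pa = 13.19 MPa
Pore pressure P_p = λ·σ_v = 0.65 × 13.19 MPa = 8.575 MPa
Effective stress σ' = σ_v − P_p = 13.19 − 8.575 = 4.6172 MPa = 45.568 atm

45.6 atm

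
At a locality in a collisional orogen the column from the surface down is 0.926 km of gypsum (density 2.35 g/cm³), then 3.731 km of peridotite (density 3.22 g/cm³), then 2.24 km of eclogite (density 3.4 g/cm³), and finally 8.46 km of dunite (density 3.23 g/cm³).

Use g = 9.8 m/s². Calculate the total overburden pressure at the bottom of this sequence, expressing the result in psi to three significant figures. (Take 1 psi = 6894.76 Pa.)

69800 psi

gypsum: 2350 kg/m³ × 9.8 m/s² × 926 m = 2.133×10^7 Pa = 3093 psi
peridotite: 3220 kg/m³ × 9.8 m/s² × 3731 m = 1.177×10^8 Pa = 17076 psi
eclogite: 3400 kg/m³ × 9.8 m/s² × 2240 m = 7.464×10^7 Pa = 10825 psi
dunite: 3230 kg/m³ × 9.8 m/s² × 8460 m = 2.678×10^8 Pa = 38840 psi
Total = 3093 + 17076 + 10825 + 38840 = 69834 psi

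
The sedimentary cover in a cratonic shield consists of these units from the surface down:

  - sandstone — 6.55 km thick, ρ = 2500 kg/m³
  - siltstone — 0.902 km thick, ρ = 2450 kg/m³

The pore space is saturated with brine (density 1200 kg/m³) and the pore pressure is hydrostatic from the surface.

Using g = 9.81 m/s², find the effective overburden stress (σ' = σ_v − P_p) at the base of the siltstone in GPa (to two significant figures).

Overburden (lithostatic) stress σ_v:
sandstone: 2500 kg/m³ × 9.81 m/s² × 6550 m = 1.606×10^8 Pa = 160.6 MPa
siltstone: 2450 kg/m³ × 9.81 m/s² × 902 m = 2.168×10^7 Pa = 21.68 MPa
Total = 160.6 + 21.68 = 182.32 MPa
Pore pressure P_p = 1200 kg/m³ × 9.81 m/s² × 7452 m = 8.772×10^7 Pa = 87.72 MPa
Effective stress σ' = σ_v − P_p = 182.3 − 87.72 = 94.593 MPa = 0.094593 GPa

0.095 GPa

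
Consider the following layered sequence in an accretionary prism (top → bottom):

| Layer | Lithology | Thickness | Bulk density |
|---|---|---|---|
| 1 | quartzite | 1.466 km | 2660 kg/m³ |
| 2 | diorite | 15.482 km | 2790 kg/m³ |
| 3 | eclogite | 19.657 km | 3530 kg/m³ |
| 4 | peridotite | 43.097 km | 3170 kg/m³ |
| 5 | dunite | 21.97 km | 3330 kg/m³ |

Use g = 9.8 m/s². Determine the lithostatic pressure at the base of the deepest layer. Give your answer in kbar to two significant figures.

32 kbar

quartzite: 2660 kg/m³ × 9.8 m/s² × 1466 m = 3.822×10^7 Pa = 0.3822 kbar
diorite: 2790 kg/m³ × 9.8 m/s² × 15482 m = 4.233×10^8 Pa = 4.233 kbar
eclogite: 3530 kg/m³ × 9.8 m/s² × 19657 m = 6.800×10^8 Pa = 6.800 kbar
peridotite: 3170 kg/m³ × 9.8 m/s² × 43097 m = 1.339×10^9 Pa = 13.39 kbar
dunite: 3330 kg/m³ × 9.8 m/s² × 21970 m = 7.170×10^8 Pa = 7.170 kbar
Total = 0.3822 + 4.233 + 6.800 + 13.39 + 7.170 = 31.974 kbar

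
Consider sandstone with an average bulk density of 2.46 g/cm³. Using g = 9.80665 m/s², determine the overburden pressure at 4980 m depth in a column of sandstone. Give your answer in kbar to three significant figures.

sandstone: 2460 kg/m³ × 9.80665 m/s² × 4980 m = 1.201×10^8 Pa = 1.201 kbar

1.20 kbar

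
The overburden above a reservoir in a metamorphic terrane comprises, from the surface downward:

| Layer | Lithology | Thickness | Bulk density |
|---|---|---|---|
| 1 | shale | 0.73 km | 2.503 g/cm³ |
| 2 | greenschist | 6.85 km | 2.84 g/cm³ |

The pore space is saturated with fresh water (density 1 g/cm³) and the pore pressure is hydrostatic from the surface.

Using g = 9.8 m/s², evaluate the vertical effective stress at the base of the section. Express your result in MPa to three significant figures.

134 MPa

Overburden (lithostatic) stress σ_v:
shale: 2503 kg/m³ × 9.8 m/s² × 730 m = 1.791×10^7 Pa = 17.91 MPa
greenschist: 2840 kg/m³ × 9.8 m/s² × 6850 m = 1.906×10^8 Pa = 190.6 MPa
Total = 17.91 + 190.6 = 208.56 MPa
Pore pressure P_p = 1000 kg/m³ × 9.8 m/s² × 7580 m = 7.428×10^7 Pa = 74.28 MPa
Effective stress σ' = σ_v − P_p = 208.6 − 74.28 = 134.27 MPa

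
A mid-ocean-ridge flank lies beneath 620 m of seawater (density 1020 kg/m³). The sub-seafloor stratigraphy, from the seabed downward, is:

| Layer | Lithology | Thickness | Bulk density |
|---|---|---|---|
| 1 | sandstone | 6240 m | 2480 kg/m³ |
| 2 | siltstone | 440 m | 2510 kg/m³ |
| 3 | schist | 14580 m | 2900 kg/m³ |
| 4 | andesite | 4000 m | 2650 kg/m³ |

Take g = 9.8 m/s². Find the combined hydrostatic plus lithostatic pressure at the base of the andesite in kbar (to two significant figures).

6.9 kbar

seawater: 1020 kg/m³ × 9.8 m/s² × 620 m = 6.198×10^6 Pa = 0.06198 kbar
sandstone: 2480 kg/m³ × 9.8 m/s² × 6240 m = 1.517×10^8 Pa = 1.517 kbar
siltstone: 2510 kg/m³ × 9.8 m/s² × 440 m = 1.082×10^7 Pa = 0.1082 kbar
schist: 2900 kg/m³ × 9.8 m/s² × 14580 m = 4.144×10^8 Pa = 4.144 kbar
andesite: 2650 kg/m³ × 9.8 m/s² × 4000 m = 1.039×10^8 Pa = 1.039 kbar
Total = 0.06198 + 1.517 + 0.1082 + 4.144 + 1.039 = 6.8692 kbar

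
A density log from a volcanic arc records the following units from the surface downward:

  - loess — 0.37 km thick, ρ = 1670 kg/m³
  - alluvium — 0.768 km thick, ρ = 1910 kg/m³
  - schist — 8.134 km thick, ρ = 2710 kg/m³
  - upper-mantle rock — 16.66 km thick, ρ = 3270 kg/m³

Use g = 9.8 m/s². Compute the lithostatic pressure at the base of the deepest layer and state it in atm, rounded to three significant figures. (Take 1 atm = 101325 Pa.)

7600 atm

loess: 1670 kg/m³ × 9.8 m/s² × 370 m = 6.055×10^6 Pa = 59.76 atm
alluvium: 1910 kg/m³ × 9.8 m/s² × 768 m = 1.438×10^7 Pa = 141.9 atm
schist: 2710 kg/m³ × 9.8 m/s² × 8134 m = 2.160×10^8 Pa = 2132 atm
upper-mantle rock: 3270 kg/m³ × 9.8 m/s² × 16660 m = 5.339×10^8 Pa = 5269 atm
Total = 59.76 + 141.9 + 2132 + 5269 = 7602.7 atm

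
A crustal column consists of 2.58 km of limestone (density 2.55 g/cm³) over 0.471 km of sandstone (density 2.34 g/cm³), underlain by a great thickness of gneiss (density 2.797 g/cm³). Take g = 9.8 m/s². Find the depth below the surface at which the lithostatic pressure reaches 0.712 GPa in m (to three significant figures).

Pressure at base of upper layers: 2550×9.8×2580 + 2340×9.8×471 = 7.528×10^7 Pa = 0.07528 GPa
Remaining pressure to be supplied by gneiss: 7.120×10^8 − 7.528×10^7 = 6.367×10^8 Pa
Additional depth in gneiss = 6.367×10^8 Pa / (2797 kg/m³ × 9.8 m/s²) = 23229 m
Total depth = 3051 m + 23229 m = 26280 m

26300 m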